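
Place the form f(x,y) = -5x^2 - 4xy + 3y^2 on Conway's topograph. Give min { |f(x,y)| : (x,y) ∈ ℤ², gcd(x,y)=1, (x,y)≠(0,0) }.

descent: ρ → (3,4,-5)  [lands on river]
river: ρ → (-5,6,2)
river: ρ → (2,6,-5)
river: ρ → (-5,4,3)
river: ρ → (3,8,-1)
river: ρ → (-1,8,3)
closes: descent 1, river 6
min |a| on river = 1

1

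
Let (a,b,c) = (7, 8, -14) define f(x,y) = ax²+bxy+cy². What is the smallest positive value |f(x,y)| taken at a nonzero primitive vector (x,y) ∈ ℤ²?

river: ρ → (-14,20,1)
river: ρ → (1,20,-14)
river: ρ → (-14,8,7)
river: ρ → (7,20,-2)
river: ρ → (-2,20,7)
river: ρ → (7,8,-14)
closes: descent 0, river 6
min |a| on river = 1

1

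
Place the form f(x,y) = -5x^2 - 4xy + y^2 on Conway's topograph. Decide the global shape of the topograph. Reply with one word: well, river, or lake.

D = b²−4ac = (-4)² − 4·(-5)·1 = 36
D = 6² is a perfect square ⇒ form factors over ℤ ⇒ lakes

lake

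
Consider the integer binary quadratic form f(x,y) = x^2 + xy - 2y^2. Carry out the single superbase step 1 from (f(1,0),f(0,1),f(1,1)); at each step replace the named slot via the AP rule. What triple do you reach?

start (1,-2,0) = (f(1,0),f(0,1),f(1,1))
replace slot 1: 2·((-2)+0) − 1 = -5 → (-5,-2,0)

-5,-2,0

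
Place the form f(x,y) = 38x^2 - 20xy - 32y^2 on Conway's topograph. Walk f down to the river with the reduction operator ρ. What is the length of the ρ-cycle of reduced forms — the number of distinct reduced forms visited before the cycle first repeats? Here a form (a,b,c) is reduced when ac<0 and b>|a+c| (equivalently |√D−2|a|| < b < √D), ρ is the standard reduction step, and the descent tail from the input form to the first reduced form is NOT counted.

D = 5264, ⌊√D⌋ = 72
descent: ρ → (-32,20,38)  [lands on river]
river: ρ → (38,56,-14)
river: ρ → (-14,56,38)
river: ρ → (38,20,-32)
river: ρ → (-32,44,26)
river: ρ → (26,60,-16)
river: ρ → (-16,68,10)
river: ρ → (10,72,-2)
river: ρ → (-2,72,10)
river: ρ → (10,68,-16)
river: ρ → (-16,60,26)
river: ρ → (26,44,-32)
ρ-cycle length = 12 (tail of 1 descent step not counted)

12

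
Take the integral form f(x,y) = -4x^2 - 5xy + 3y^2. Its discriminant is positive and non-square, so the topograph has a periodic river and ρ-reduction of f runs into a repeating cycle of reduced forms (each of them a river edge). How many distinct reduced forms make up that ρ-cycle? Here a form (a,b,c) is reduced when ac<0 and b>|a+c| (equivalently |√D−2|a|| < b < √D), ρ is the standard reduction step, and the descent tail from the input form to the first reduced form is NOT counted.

D = 73, ⌊√D⌋ = 8
descent: ρ → (3,5,-4)  [lands on river]
river: ρ → (-4,3,4)
river: ρ → (4,5,-3)
river: ρ → (-3,7,2)
river: ρ → (2,5,-6)
river: ρ → (-6,7,1)
river: ρ → (1,7,-6)
river: ρ → (-6,5,2)
river: ρ → (2,7,-3)
river: ρ → (-3,5,4)
river: ρ → (4,3,-4)
river: ρ → (-4,5,3)
river: ρ → (3,7,-2)
river: ρ → (-2,5,6)
river: ρ → (6,7,-1)
river: ρ → (-1,7,6)
river: ρ → (6,5,-2)
river: ρ → (-2,7,3)
ρ-cycle length = 18 (tail of 1 descent step not counted)

18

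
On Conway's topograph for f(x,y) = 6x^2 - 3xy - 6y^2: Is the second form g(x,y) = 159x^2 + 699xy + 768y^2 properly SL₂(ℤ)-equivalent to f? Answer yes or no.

D₁ = 153, D₂ = 153
river cycle of f (length 6): (-6, 3, 6), (6, 9, -3), (-3, 9, 6), (6, 3, -6), (-6, 9, 3), (3, 9, -6)
river cycle of g (length 6): (6, 9, -3), (-3, 9, 6), (6, 3, -6), (-6, 9, 3), (3, 9, -6), (-6, 3, 6)
cycles coincide ⇒ equivalent

yes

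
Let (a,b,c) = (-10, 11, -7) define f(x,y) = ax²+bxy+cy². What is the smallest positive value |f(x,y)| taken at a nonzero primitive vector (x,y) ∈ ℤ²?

translate: b→9 (≡-11 mod 20), so (10,-11,7)→(10,9,6)
flip: (10,9,6)→(6,-9,10)
translate: b→3 (≡-9 mod 12), so (6,-9,10)→(6,3,7)
reduced (well bottom): (6,3,7) with a≤c, −a<b≤a
well minimum |f| = |-6| = 6 (negative-definite)

6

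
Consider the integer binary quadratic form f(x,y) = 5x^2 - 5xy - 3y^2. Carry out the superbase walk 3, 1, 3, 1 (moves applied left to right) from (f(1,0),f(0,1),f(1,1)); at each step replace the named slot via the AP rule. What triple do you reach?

start (5,-3,-3) = (f(1,0),f(0,1),f(1,1))
replace slot 3: 2·(5+(-3)) − (-3) = 7 → (5,-3,7)
replace slot 1: 2·((-3)+7) − 5 = 3 → (3,-3,7)
replace slot 3: 2·(3+(-3)) − 7 = -7 → (3,-3,-7)
replace slot 1: 2·((-3)+(-7)) − 3 = -23 → (-23,-3,-7)

-23,-3,-7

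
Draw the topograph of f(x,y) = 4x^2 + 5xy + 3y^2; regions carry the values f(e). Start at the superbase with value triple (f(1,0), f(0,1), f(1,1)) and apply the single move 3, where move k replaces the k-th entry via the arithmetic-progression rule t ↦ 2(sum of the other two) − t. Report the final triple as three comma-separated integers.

start (4,3,12) = (f(1,0),f(0,1),f(1,1))
replace slot 3: 2·(4+3) − 12 = 2 → (4,3,2)

4,3,2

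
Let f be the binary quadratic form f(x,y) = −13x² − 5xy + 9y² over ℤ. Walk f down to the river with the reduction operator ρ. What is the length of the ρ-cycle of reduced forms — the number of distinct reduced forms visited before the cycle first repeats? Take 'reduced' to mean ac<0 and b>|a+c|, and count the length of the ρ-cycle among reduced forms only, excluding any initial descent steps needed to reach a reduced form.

D = 493, ⌊√D⌋ = 22
descent: ρ → (9,5,-13)  [lands on river]
river: ρ → (-13,21,1)
river: ρ → (1,21,-13)
river: ρ → (-13,5,9)
river: ρ → (9,13,-9)
river: ρ → (-9,5,13)
river: ρ → (13,21,-1)
river: ρ → (-1,21,13)
river: ρ → (13,5,-9)
river: ρ → (-9,13,9)
ρ-cycle length = 10 (tail of 1 descent step not counted)

10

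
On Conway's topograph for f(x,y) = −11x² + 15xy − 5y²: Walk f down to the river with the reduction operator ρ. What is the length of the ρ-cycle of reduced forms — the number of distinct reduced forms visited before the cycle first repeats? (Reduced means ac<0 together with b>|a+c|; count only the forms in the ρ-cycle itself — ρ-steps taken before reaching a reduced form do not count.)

D = 5, ⌊√D⌋ = 2
descent: ρ → (-5,5,-1)
descent: ρ → (-1,1,1)  [lands on river]
river: ρ → (1,1,-1)
ρ-cycle length = 2 (tail of 2 descent steps not counted)

2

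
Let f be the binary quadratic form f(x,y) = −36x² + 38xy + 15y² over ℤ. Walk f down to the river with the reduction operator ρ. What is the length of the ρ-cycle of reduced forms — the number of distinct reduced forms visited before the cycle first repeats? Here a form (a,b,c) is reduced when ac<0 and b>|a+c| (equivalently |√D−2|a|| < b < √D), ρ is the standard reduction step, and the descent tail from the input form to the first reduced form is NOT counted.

D = 3604, ⌊√D⌋ = 60
river: ρ → (15,52,-15)
river: ρ → (-15,38,36)
river: ρ → (36,34,-17)
river: ρ → (-17,34,36)
river: ρ → (36,38,-15)
river: ρ → (-15,52,15)
river: ρ → (15,38,-36)
river: ρ → (-36,34,17)
river: ρ → (17,34,-36)
river: ρ → (-36,38,15)
ρ-cycle length = 10 (tail of 0 descent steps not counted)

10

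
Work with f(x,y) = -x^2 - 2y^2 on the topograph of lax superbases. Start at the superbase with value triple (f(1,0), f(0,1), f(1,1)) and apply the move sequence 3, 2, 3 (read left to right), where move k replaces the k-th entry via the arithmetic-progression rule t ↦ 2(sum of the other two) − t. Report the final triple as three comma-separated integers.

start (-1,-2,-3) = (f(1,0),f(0,1),f(1,1))
replace slot 3: 2·((-1)+(-2)) − (-3) = -3 → (-1,-2,-3)
replace slot 2: 2·((-1)+(-3)) − (-2) = -6 → (-1,-6,-3)
replace slot 3: 2·((-1)+(-6)) − (-3) = -11 → (-1,-6,-11)

-1,-6,-11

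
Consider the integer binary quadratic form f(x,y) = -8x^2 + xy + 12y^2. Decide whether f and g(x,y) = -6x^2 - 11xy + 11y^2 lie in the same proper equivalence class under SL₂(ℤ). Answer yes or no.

D₁ = 385, D₂ = 385
river cycle of f (length 10): (-8, 17, 3), (3, 19, -2), (-2, 17, 12), (12, 7, -7), (-7, 7, 12), (12, 17, -2), (-2, 19, 3), (3, 17, -8), (-8, 15, 5), (5, 15, -8)
river cycle of g (length 12): (11, 11, -6), (-6, 13, 9), (9, 5, -10), (-10, 15, 4), (4, 17, -6), (-6, 19, 1), (1, 19, -6), (-6, 17, 4), (4, 15, -10), (-10, 5, 9), … (2 more)
cycles differ ⇒ inequivalent

no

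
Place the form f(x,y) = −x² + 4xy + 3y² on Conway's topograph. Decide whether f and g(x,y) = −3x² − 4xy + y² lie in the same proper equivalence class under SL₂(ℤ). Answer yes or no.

D₁ = 28, D₂ = 28
river cycle of f (length 4): (3, 2, -2), (-2, 2, 3), (3, 4, -1), (-1, 4, 3)
river cycle of g (length 4): (1, 4, -3), (-3, 2, 2), (2, 2, -3), (-3, 4, 1)
cycles differ ⇒ inequivalent

no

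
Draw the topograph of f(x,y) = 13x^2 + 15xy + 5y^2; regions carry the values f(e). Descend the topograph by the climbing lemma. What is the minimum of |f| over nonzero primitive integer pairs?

translate: b→-11 (≡15 mod 26), so (13,15,5)→(13,-11,3)
flip: (13,-11,3)→(3,11,13)
translate: b→-1 (≡11 mod 6), so (3,11,13)→(3,-1,3)
flip: (3,-1,3)→(3,1,3)
reduced (well bottom): (3,1,3) with a≤c, −a<b≤a
well minimum = a = 3

3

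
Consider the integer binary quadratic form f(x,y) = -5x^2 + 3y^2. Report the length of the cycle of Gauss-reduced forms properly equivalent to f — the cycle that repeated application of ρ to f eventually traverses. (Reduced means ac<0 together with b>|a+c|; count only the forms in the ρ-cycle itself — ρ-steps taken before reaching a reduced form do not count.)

D = 60, ⌊√D⌋ = 7
descent: ρ → (3,6,-2)  [lands on river]
river: ρ → (-2,6,3)
ρ-cycle length = 2 (tail of 1 descent step not counted)

2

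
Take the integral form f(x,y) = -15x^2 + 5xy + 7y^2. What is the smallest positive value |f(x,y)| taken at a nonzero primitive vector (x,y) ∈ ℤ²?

descent: ρ → (7,9,-13)  [lands on river]
river: ρ → (-13,17,3)
river: ρ → (3,19,-7)
river: ρ → (-7,9,13)
river: ρ → (13,17,-3)
river: ρ → (-3,19,7)
closes: descent 1, river 6
min |a| on river = 3

3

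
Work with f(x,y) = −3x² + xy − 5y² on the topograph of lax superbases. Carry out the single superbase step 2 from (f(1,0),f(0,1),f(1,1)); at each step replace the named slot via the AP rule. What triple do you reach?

start (-3,-5,-7) = (f(1,0),f(0,1),f(1,1))
replace slot 2: 2·((-3)+(-7)) − (-5) = -15 → (-3,-15,-7)

-3,-15,-7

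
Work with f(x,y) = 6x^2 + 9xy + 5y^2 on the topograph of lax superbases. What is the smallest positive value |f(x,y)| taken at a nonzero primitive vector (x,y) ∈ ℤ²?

translate: b→-3 (≡9 mod 12), so (6,9,5)→(6,-3,2)
flip: (6,-3,2)→(2,3,6)
translate: b→-1 (≡3 mod 4), so (2,3,6)→(2,-1,5)
reduced (well bottom): (2,-1,5) with a≤c, −a<b≤a
well minimum = a = 2

2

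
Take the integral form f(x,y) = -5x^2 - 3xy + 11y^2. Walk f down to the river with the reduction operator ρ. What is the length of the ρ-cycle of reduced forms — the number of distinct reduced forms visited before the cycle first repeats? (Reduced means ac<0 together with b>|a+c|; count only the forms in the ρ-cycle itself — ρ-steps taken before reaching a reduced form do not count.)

D = 229, ⌊√D⌋ = 15
descent: ρ → (11,3,-5)
descent: ρ → (-5,7,9)  [lands on river]
river: ρ → (9,11,-3)
river: ρ → (-3,13,5)
river: ρ → (5,7,-9)
river: ρ → (-9,11,3)
river: ρ → (3,13,-5)
ρ-cycle length = 6 (tail of 2 descent steps not counted)

6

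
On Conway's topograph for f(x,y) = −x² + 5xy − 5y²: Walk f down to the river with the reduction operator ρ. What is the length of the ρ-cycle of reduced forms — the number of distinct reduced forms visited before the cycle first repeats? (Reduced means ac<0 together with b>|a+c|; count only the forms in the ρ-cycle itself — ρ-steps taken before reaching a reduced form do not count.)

D = 5, ⌊√D⌋ = 2
descent: ρ → (-5,5,-1)
descent: ρ → (-1,1,1)  [lands on river]
river: ρ → (1,1,-1)
ρ-cycle length = 2 (tail of 2 descent steps not counted)

2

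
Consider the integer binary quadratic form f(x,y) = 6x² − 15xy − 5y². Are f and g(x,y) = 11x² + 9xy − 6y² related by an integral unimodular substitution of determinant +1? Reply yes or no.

D₁ = 345, D₂ = 345
river cycle of f (length 10): (-5, 15, 6), (6, 9, -11), (-11, 13, 4), (4, 11, -14), (-14, 17, 1), (1, 17, -14), (-14, 11, 4), (4, 13, -11), (-11, 9, 6), (6, 15, -5)
river cycle of g (length 10): (-6, 15, 5), (5, 15, -6), (-6, 9, 11), (11, 13, -4), (-4, 11, 14), (14, 17, -1), (-1, 17, 14), (14, 11, -4), (-4, 13, 11), (11, 9, -6)
cycles differ ⇒ inequivalent

no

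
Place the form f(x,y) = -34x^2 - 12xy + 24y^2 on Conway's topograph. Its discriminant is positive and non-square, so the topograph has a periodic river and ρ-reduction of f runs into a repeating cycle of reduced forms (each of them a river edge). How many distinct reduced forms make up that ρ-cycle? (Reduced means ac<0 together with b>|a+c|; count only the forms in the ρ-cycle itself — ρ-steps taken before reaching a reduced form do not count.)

D = 3408, ⌊√D⌋ = 58
descent: ρ → (24,12,-34)  [lands on river]
river: ρ → (-34,56,2)
river: ρ → (2,56,-34)
river: ρ → (-34,12,24)
river: ρ → (24,36,-22)
river: ρ → (-22,52,8)
river: ρ → (8,44,-46)
river: ρ → (-46,48,6)
river: ρ → (6,48,-46)
river: ρ → (-46,44,8)
river: ρ → (8,52,-22)
river: ρ → (-22,36,24)
ρ-cycle length = 12 (tail of 1 descent step not counted)

12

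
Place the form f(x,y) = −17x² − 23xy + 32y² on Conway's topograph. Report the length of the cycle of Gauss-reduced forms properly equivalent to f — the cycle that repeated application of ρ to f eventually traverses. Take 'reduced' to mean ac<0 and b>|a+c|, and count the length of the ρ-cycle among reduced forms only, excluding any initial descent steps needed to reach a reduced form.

D = 2705, ⌊√D⌋ = 52
descent: ρ → (32,23,-17)  [lands on river]
river: ρ → (-17,45,10)
river: ρ → (10,35,-37)
river: ρ → (-37,39,8)
river: ρ → (8,41,-32)
river: ρ → (-32,23,17)
river: ρ → (17,45,-10)
river: ρ → (-10,35,37)
river: ρ → (37,39,-8)
river: ρ → (-8,41,32)
ρ-cycle length = 10 (tail of 1 descent step not counted)

10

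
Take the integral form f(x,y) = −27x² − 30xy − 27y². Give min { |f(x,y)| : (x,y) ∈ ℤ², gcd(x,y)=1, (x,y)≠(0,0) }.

translate: b→-24 (≡30 mod 54), so (27,30,27)→(27,-24,24)
flip: (27,-24,24)→(24,24,27)
reduced (well bottom): (24,24,27) with a≤c, −a<b≤a
well minimum |f| = |-24| = 24 (negative-definite)

24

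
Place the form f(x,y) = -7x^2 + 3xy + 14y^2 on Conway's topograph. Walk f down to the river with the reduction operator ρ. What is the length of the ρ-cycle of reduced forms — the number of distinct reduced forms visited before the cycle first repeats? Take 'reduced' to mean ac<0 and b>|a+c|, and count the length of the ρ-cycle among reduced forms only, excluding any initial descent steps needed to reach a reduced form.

D = 401, ⌊√D⌋ = 20
descent: ρ → (14,-3,-7)
descent: ρ → (-7,17,4)  [lands on river]
river: ρ → (4,15,-11)
river: ρ → (-11,7,8)
river: ρ → (8,9,-10)
river: ρ → (-10,11,7)
river: ρ → (7,17,-4)
river: ρ → (-4,15,11)
river: ρ → (11,7,-8)
river: ρ → (-8,9,10)
river: ρ → (10,11,-7)
ρ-cycle length = 10 (tail of 2 descent steps not counted)

10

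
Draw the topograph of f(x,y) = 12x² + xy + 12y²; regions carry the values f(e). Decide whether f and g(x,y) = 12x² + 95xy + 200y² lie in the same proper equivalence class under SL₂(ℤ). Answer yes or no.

D₁ = -575, D₂ = -575
f: reduced (well bottom): (12,1,12) with a≤c, −a<b≤a
g: translate: b→-1 (≡95 mod 24), so (12,95,200)→(12,-1,12)
g: flip: (12,-1,12)→(12,1,12)
g: reduced (well bottom): (12,1,12) with a≤c, −a<b≤a
reduced forms (12, 1, 12) vs (12, 1, 12) ⇒ equivalent

yes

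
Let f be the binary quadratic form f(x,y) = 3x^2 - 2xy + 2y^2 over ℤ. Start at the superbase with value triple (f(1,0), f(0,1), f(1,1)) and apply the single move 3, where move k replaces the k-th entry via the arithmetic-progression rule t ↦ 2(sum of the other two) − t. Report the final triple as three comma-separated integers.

start (3,2,3) = (f(1,0),f(0,1),f(1,1))
replace slot 3: 2·(3+2) − 3 = 7 → (3,2,7)

3,2,7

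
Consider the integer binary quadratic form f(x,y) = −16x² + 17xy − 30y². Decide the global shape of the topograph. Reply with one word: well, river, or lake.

D = b²−4ac = 17² − 4·(-16)·(-30) = -1631
D < 0 ⇒ definite ⇒ every region one sign ⇒ single well

well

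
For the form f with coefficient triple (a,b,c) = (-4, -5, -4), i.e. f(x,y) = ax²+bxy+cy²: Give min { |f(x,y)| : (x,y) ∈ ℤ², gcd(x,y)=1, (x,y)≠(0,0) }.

translate: b→-3 (≡5 mod 8), so (4,5,4)→(4,-3,3)
flip: (4,-3,3)→(3,3,4)
reduced (well bottom): (3,3,4) with a≤c, −a<b≤a
well minimum |f| = |-3| = 3 (negative-definite)

3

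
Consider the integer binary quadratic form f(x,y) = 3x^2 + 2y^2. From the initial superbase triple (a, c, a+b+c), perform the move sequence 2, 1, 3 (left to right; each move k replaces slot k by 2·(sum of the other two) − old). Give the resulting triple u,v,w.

start (3,2,5) = (f(1,0),f(0,1),f(1,1))
replace slot 2: 2·(3+5) − 2 = 14 → (3,14,5)
replace slot 1: 2·(14+5) − 3 = 35 → (35,14,5)
replace slot 3: 2·(35+14) − 5 = 93 → (35,14,93)

35,14,93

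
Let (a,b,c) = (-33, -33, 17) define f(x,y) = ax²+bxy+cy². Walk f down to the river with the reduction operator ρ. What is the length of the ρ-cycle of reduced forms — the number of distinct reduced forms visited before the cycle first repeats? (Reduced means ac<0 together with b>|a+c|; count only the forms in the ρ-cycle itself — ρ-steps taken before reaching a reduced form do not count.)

D = 3333, ⌊√D⌋ = 57
descent: ρ → (17,33,-33)  [lands on river]
river: ρ → (-33,33,17)
river: ρ → (17,35,-31)
river: ρ → (-31,27,21)
river: ρ → (21,57,-1)
river: ρ → (-1,57,21)
river: ρ → (21,27,-31)
river: ρ → (-31,35,17)
ρ-cycle length = 8 (tail of 1 descent step not counted)

8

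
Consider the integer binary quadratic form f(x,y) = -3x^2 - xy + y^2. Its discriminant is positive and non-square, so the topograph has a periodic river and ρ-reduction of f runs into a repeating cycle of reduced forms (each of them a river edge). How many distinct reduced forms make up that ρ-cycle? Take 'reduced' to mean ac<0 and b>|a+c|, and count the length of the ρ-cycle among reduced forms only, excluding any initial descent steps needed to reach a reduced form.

D = 13, ⌊√D⌋ = 3
descent: ρ → (1,3,-1)  [lands on river]
river: ρ → (-1,3,1)
ρ-cycle length = 2 (tail of 1 descent step not counted)

2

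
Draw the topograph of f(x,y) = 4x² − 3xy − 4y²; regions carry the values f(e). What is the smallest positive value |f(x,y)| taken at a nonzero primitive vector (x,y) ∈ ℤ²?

descent: ρ → (-4,3,4)  [lands on river]
river: ρ → (4,5,-3)
river: ρ → (-3,7,2)
river: ρ → (2,5,-6)
river: ρ → (-6,7,1)
river: ρ → (1,7,-6)
river: ρ → (-6,5,2)
river: ρ → (2,7,-3)
river: ρ → (-3,5,4)
river: ρ → (4,3,-4)
river: ρ → (-4,5,3)
river: ρ → (3,7,-2)
river: ρ → (-2,5,6)
river: ρ → (6,7,-1)
river: ρ → (-1,7,6)
river: ρ → (6,5,-2)
river: ρ → (-2,7,3)
river: ρ → (3,5,-4)
closes: descent 1, river 18
min |a| on river = 1

1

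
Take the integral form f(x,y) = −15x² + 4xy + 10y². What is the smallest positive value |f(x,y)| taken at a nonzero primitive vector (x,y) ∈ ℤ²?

descent: ρ → (10,16,-9)  [lands on river]
river: ρ → (-9,20,6)
river: ρ → (6,16,-15)
river: ρ → (-15,14,7)
river: ρ → (7,14,-15)
river: ρ → (-15,16,6)
river: ρ → (6,20,-9)
river: ρ → (-9,16,10)
river: ρ → (10,24,-1)
river: ρ → (-1,24,10)
closes: descent 1, river 10
min |a| on river = 1

1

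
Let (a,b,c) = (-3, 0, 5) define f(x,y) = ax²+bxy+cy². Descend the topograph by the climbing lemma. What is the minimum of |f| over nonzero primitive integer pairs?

descent: ρ → (5,0,-3)
descent: ρ → (-3,6,2)  [lands on river]
river: ρ → (2,6,-3)
closes: descent 2, river 2
min |a| on river = 2

2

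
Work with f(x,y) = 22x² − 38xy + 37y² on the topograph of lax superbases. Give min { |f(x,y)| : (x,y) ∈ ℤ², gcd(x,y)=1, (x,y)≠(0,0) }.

translate: b→6 (≡-38 mod 44), so (22,-38,37)→(22,6,21)
flip: (22,6,21)→(21,-6,22)
reduced (well bottom): (21,-6,22) with a≤c, −a<b≤a
well minimum = a = 21

21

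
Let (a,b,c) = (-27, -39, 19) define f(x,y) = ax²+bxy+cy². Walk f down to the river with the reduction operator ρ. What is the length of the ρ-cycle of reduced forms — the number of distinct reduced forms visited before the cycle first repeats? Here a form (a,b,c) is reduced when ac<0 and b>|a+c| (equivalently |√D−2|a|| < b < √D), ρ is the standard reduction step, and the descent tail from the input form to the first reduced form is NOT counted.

D = 3573, ⌊√D⌋ = 59
descent: ρ → (19,39,-27)  [lands on river]
river: ρ → (-27,15,31)
river: ρ → (31,47,-11)
river: ρ → (-11,41,43)
river: ρ → (43,45,-9)
river: ρ → (-9,45,43)
river: ρ → (43,41,-11)
river: ρ → (-11,47,31)
river: ρ → (31,15,-27)
river: ρ → (-27,39,19)
river: ρ → (19,37,-29)
river: ρ → (-29,21,27)
river: ρ → (27,33,-23)
river: ρ → (-23,59,1)
river: ρ → (1,59,-23)
river: ρ → (-23,33,27)
river: ρ → (27,21,-29)
river: ρ → (-29,37,19)
ρ-cycle length = 18 (tail of 1 descent step not counted)

18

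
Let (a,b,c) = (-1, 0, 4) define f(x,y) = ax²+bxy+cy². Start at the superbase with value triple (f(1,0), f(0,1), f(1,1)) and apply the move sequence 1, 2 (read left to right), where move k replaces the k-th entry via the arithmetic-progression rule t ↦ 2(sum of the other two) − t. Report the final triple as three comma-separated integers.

start (-1,4,3) = (f(1,0),f(0,1),f(1,1))
replace slot 1: 2·(4+3) − (-1) = 15 → (15,4,3)
replace slot 2: 2·(15+3) − 4 = 32 → (15,32,3)

15,32,3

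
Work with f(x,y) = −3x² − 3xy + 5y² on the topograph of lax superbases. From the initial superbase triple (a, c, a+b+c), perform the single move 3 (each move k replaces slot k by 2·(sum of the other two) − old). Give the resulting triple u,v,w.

start (-3,5,-1) = (f(1,0),f(0,1),f(1,1))
replace slot 3: 2·((-3)+5) − (-1) = 5 → (-3,5,5)

-3,5,5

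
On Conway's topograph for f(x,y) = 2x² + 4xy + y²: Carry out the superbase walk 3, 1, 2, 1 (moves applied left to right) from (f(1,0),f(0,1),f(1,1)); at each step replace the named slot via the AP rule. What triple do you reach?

start (2,1,7) = (f(1,0),f(0,1),f(1,1))
replace slot 3: 2·(2+1) − 7 = -1 → (2,1,-1)
replace slot 1: 2·(1+(-1)) − 2 = -2 → (-2,1,-1)
replace slot 2: 2·((-2)+(-1)) − 1 = -7 → (-2,-7,-1)
replace slot 1: 2·((-7)+(-1)) − (-2) = -14 → (-14,-7,-1)

-14,-7,-1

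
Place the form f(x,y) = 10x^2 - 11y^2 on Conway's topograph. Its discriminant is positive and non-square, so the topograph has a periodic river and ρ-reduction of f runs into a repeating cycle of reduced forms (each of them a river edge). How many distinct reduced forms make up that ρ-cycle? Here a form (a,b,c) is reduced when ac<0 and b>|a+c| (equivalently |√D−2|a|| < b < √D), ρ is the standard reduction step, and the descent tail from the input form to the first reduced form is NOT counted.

D = 440, ⌊√D⌋ = 20
descent: ρ → (-11,0,10)
descent: ρ → (10,20,-1)  [lands on river]
river: ρ → (-1,20,10)
ρ-cycle length = 2 (tail of 2 descent steps not counted)

2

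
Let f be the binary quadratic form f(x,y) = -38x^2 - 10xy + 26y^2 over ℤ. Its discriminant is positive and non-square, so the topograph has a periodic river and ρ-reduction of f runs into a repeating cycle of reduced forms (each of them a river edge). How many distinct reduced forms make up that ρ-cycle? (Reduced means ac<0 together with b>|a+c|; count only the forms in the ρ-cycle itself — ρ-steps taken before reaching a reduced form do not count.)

D = 4052, ⌊√D⌋ = 63
descent: ρ → (26,62,-2)  [lands on river]
river: ρ → (-2,62,26)
river: ρ → (26,42,-22)
river: ρ → (-22,46,22)
river: ρ → (22,42,-26)
river: ρ → (-26,62,2)
river: ρ → (2,62,-26)
river: ρ → (-26,42,22)
river: ρ → (22,46,-22)
river: ρ → (-22,42,26)
ρ-cycle length = 10 (tail of 1 descent step not counted)

10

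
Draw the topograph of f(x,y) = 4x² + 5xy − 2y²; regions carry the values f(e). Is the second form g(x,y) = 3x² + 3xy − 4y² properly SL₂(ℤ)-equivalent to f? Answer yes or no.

D₁ = 57, D₂ = 57
river cycle of f (length 6): (-2, 7, 1), (1, 7, -2), (-2, 5, 4), (4, 3, -3), (-3, 3, 4), (4, 5, -2)
river cycle of g (length 6): (-4, 5, 2), (2, 7, -1), (-1, 7, 2), (2, 5, -4), (-4, 3, 3), (3, 3, -4)
cycles differ ⇒ inequivalent

no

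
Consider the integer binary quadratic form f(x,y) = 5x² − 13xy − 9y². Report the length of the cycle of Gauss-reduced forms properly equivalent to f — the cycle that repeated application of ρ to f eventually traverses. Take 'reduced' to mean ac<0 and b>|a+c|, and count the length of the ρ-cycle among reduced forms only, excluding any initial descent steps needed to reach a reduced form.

D = 349, ⌊√D⌋ = 18
descent: ρ → (-9,13,5)  [lands on river]
river: ρ → (5,17,-3)
river: ρ → (-3,13,15)
river: ρ → (15,17,-1)
river: ρ → (-1,17,15)
river: ρ → (15,13,-3)
river: ρ → (-3,17,5)
river: ρ → (5,13,-9)
river: ρ → (-9,5,9)
river: ρ → (9,13,-5)
river: ρ → (-5,17,3)
river: ρ → (3,13,-15)
river: ρ → (-15,17,1)
river: ρ → (1,17,-15)
river: ρ → (-15,13,3)
river: ρ → (3,17,-5)
river: ρ → (-5,13,9)
river: ρ → (9,5,-9)
ρ-cycle length = 18 (tail of 1 descent step not counted)

18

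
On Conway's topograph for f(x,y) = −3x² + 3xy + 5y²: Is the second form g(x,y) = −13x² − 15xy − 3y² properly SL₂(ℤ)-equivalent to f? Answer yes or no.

D₁ = 69, D₂ = 69
river cycle of f (length 4): (5, 7, -1), (-1, 7, 5), (5, 3, -3), (-3, 3, 5)
river cycle of g (length 4): (-3, 3, 5), (5, 7, -1), (-1, 7, 5), (5, 3, -3)
cycles coincide ⇒ equivalent

yes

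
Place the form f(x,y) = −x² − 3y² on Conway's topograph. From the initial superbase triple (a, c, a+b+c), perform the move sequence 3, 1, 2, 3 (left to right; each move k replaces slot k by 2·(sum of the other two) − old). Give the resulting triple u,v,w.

start (-1,-3,-4) = (f(1,0),f(0,1),f(1,1))
replace slot 3: 2·((-1)+(-3)) − (-4) = -4 → (-1,-3,-4)
replace slot 1: 2·((-3)+(-4)) − (-1) = -13 → (-13,-3,-4)
replace slot 2: 2·((-13)+(-4)) − (-3) = -31 → (-13,-31,-4)
replace slot 3: 2·((-13)+(-31)) − (-4) = -84 → (-13,-31,-84)

-13,-31,-84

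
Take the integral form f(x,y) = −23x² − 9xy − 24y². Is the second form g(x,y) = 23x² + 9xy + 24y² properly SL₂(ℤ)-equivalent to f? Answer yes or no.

D₁ = -2127, D₂ = -2127
f is negative-definite; reduce −f:
−f: reduced (well bottom): (23,9,24) with a≤c, −a<b≤a
flip sign back: reduced form of f is (-23,-9,-24)
g: reduced (well bottom): (23,9,24) with a≤c, −a<b≤a
reduced forms (-23, -9, -24) vs (23, 9, 24) ⇒ inequivalent

no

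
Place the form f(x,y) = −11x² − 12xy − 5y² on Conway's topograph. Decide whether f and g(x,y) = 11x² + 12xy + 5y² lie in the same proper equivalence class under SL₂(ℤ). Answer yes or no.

D₁ = -76, D₂ = -76
f is negative-definite; reduce −f:
−f: translate: b→-10 (≡12 mod 22), so (11,12,5)→(11,-10,4)
−f: flip: (11,-10,4)→(4,10,11)
−f: translate: b→2 (≡10 mod 8), so (4,10,11)→(4,2,5)
−f: reduced (well bottom): (4,2,5) with a≤c, −a<b≤a
flip sign back: reduced form of f is (-4,-2,-5)
g: translate: b→-10 (≡12 mod 22), so (11,12,5)→(11,-10,4)
g: flip: (11,-10,4)→(4,10,11)
g: translate: b→2 (≡10 mod 8), so (4,10,11)→(4,2,5)
g: reduced (well bottom): (4,2,5) with a≤c, −a<b≤a
reduced forms (-4, -2, -5) vs (4, 2, 5) ⇒ inequivalent

no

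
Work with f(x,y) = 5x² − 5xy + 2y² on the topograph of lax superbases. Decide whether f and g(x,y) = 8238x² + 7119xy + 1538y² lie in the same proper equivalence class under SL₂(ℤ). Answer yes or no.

D₁ = -15, D₂ = -15
f: translate: b→5 (≡-5 mod 10), so (5,-5,2)→(5,5,2)
f: flip: (5,5,2)→(2,-5,5)
f: translate: b→-1 (≡-5 mod 4), so (2,-5,5)→(2,-1,2)
f: flip: (2,-1,2)→(2,1,2)
f: reduced (well bottom): (2,1,2) with a≤c, −a<b≤a
g: flip: (8238,7119,1538)→(1538,-7119,8238)
g: translate: b→-967 (≡-7119 mod 3076), so (1538,-7119,8238)→(1538,-967,152)
g: flip: (1538,-967,152)→(152,967,1538)
g: translate: b→55 (≡967 mod 304), so (152,967,1538)→(152,55,5)
g: flip: (152,55,5)→(5,-55,152)
g: translate: b→5 (≡-55 mod 10), so (5,-55,152)→(5,5,2)
g: flip: (5,5,2)→(2,-5,5)
g: translate: b→-1 (≡-5 mod 4), so (2,-5,5)→(2,-1,2)
g: flip: (2,-1,2)→(2,1,2)
g: reduced (well bottom): (2,1,2) with a≤c, −a<b≤a
reduced forms (2, 1, 2) vs (2, 1, 2) ⇒ equivalent

yes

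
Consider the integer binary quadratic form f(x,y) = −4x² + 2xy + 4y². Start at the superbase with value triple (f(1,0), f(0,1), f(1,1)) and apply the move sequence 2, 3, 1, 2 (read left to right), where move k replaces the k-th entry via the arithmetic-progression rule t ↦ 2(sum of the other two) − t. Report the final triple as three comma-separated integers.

start (-4,4,2) = (f(1,0),f(0,1),f(1,1))
replace slot 2: 2·((-4)+2) − 4 = -8 → (-4,-8,2)
replace slot 3: 2·((-4)+(-8)) − 2 = -26 → (-4,-8,-26)
replace slot 1: 2·((-8)+(-26)) − (-4) = -64 → (-64,-8,-26)
replace slot 2: 2·((-64)+(-26)) − (-8) = -172 → (-64,-172,-26)

-64,-172,-26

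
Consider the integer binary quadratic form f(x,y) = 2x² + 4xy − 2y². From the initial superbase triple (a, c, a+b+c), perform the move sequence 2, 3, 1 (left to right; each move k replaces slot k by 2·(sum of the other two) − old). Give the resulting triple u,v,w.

start (2,-2,4) = (f(1,0),f(0,1),f(1,1))
replace slot 2: 2·(2+4) − (-2) = 14 → (2,14,4)
replace slot 3: 2·(2+14) − 4 = 28 → (2,14,28)
replace slot 1: 2·(14+28) − 2 = 82 → (82,14,28)

82,14,28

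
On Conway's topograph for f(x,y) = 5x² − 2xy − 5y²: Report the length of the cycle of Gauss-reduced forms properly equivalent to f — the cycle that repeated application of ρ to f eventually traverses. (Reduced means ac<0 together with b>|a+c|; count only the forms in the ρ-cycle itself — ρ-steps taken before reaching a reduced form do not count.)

D = 104, ⌊√D⌋ = 10
descent: ρ → (-5,2,5)  [lands on river]
river: ρ → (5,8,-2)
river: ρ → (-2,8,5)
river: ρ → (5,2,-5)
river: ρ → (-5,8,2)
river: ρ → (2,8,-5)
ρ-cycle length = 6 (tail of 1 descent step not counted)

6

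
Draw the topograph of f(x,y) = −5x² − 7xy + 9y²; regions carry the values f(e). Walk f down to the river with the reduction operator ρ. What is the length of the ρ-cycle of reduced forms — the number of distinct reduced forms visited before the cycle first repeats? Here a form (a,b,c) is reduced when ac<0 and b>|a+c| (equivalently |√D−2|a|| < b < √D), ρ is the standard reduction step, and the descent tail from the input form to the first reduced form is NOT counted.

D = 229, ⌊√D⌋ = 15
descent: ρ → (9,7,-5)  [lands on river]
river: ρ → (-5,13,3)
river: ρ → (3,11,-9)
river: ρ → (-9,7,5)
river: ρ → (5,13,-3)
river: ρ → (-3,11,9)
ρ-cycle length = 6 (tail of 1 descent step not counted)

6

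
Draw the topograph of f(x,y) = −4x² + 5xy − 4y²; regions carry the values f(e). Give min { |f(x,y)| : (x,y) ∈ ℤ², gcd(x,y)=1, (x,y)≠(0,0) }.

translate: b→3 (≡-5 mod 8), so (4,-5,4)→(4,3,3)
flip: (4,3,3)→(3,-3,4)
translate: b→3 (≡-3 mod 6), so (3,-3,4)→(3,3,4)
reduced (well bottom): (3,3,4) with a≤c, −a<b≤a
well minimum |f| = |-3| = 3 (negative-definite)

3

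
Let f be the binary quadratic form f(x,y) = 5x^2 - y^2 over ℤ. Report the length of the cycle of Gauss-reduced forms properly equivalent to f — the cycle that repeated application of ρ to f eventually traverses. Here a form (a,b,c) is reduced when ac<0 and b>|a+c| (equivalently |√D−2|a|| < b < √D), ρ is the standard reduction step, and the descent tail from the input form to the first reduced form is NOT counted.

D = 20, ⌊√D⌋ = 4
descent: ρ → (-1,4,1)  [lands on river]
river: ρ → (1,4,-1)
ρ-cycle length = 2 (tail of 1 descent step not counted)

2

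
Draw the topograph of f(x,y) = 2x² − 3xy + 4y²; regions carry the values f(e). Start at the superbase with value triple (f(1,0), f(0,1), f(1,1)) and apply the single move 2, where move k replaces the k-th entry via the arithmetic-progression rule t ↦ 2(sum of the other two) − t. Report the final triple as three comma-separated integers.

start (2,4,3) = (f(1,0),f(0,1),f(1,1))
replace slot 2: 2·(2+3) − 4 = 6 → (2,6,3)

2,6,3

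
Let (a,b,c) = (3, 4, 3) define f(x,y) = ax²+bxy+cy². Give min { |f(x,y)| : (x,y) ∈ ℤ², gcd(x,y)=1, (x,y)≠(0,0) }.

translate: b→-2 (≡4 mod 6), so (3,4,3)→(3,-2,2)
flip: (3,-2,2)→(2,2,3)
reduced (well bottom): (2,2,3) with a≤c, −a<b≤a
well minimum = a = 2

2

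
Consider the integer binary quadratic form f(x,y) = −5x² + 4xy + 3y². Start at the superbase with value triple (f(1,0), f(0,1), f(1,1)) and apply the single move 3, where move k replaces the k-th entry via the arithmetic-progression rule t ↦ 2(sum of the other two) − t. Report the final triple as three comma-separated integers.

start (-5,3,2) = (f(1,0),f(0,1),f(1,1))
replace slot 3: 2·((-5)+3) − 2 = -6 → (-5,3,-6)

-5,3,-6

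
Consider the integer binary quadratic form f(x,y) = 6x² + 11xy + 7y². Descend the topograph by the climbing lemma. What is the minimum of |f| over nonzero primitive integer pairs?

translate: b→-1 (≡11 mod 12), so (6,11,7)→(6,-1,2)
flip: (6,-1,2)→(2,1,6)
reduced (well bottom): (2,1,6) with a≤c, −a<b≤a
well minimum = a = 2

2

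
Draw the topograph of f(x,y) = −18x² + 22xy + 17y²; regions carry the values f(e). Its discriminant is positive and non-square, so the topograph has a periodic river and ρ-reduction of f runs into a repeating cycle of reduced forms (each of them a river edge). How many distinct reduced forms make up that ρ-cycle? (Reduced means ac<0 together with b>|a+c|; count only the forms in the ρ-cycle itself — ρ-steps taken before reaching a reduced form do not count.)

D = 1708, ⌊√D⌋ = 41
river: ρ → (17,12,-23)
river: ρ → (-23,34,6)
river: ρ → (6,38,-11)
river: ρ → (-11,28,21)
river: ρ → (21,14,-18)
river: ρ → (-18,22,17)
ρ-cycle length = 6 (tail of 0 descent steps not counted)

6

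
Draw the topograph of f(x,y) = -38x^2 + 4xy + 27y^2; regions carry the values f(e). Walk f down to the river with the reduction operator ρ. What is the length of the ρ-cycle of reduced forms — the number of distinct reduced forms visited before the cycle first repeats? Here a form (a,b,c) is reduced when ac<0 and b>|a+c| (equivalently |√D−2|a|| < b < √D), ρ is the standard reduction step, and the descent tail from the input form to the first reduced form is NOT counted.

D = 4120, ⌊√D⌋ = 64
descent: ρ → (27,50,-15)  [lands on river]
river: ρ → (-15,40,42)
river: ρ → (42,44,-13)
river: ρ → (-13,60,10)
river: ρ → (10,60,-13)
river: ρ → (-13,44,42)
river: ρ → (42,40,-15)
river: ρ → (-15,50,27)
river: ρ → (27,58,-7)
river: ρ → (-7,54,43)
river: ρ → (43,32,-18)
river: ρ → (-18,40,35)
river: ρ → (35,30,-23)
river: ρ → (-23,62,3)
river: ρ → (3,64,-2)
river: ρ → (-2,64,3)
river: ρ → (3,62,-23)
river: ρ → (-23,30,35)
river: ρ → (35,40,-18)
river: ρ → (-18,32,43)
river: ρ → (43,54,-7)
river: ρ → (-7,58,27)
ρ-cycle length = 22 (tail of 1 descent step not counted)

22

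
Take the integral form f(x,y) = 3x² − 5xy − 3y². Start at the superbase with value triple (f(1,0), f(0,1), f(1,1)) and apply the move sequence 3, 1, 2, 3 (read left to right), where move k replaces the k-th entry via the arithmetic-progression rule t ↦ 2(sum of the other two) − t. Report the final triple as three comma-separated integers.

start (3,-3,-5) = (f(1,0),f(0,1),f(1,1))
replace slot 3: 2·(3+(-3)) − (-5) = 5 → (3,-3,5)
replace slot 1: 2·((-3)+5) − 3 = 1 → (1,-3,5)
replace slot 2: 2·(1+5) − (-3) = 15 → (1,15,5)
replace slot 3: 2·(1+15) − 5 = 27 → (1,15,27)

1,15,27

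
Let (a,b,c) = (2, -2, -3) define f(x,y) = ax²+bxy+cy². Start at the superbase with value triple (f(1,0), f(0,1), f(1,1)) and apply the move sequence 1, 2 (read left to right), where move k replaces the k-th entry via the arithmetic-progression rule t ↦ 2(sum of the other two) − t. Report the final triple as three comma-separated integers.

start (2,-3,-3) = (f(1,0),f(0,1),f(1,1))
replace slot 1: 2·((-3)+(-3)) − 2 = -14 → (-14,-3,-3)
replace slot 2: 2·((-14)+(-3)) − (-3) = -31 → (-14,-31,-3)

-14,-31,-3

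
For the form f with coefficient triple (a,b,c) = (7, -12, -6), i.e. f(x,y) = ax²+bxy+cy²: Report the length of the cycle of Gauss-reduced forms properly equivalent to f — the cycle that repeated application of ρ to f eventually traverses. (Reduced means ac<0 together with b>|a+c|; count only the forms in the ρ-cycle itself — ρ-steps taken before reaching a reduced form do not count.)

D = 312, ⌊√D⌋ = 17
descent: ρ → (-6,12,7)  [lands on river]
river: ρ → (7,16,-2)
river: ρ → (-2,16,7)
river: ρ → (7,12,-6)
ρ-cycle length = 4 (tail of 1 descent step not counted)

4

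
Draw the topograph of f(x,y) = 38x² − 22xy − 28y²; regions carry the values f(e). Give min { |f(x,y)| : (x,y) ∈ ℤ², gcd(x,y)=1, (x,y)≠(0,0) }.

descent: ρ → (-28,22,38)  [lands on river]
river: ρ → (38,54,-12)
river: ρ → (-12,66,8)
river: ρ → (8,62,-28)
river: ρ → (-28,50,20)
river: ρ → (20,30,-48)
river: ρ → (-48,66,2)
river: ρ → (2,66,-48)
river: ρ → (-48,30,20)
river: ρ → (20,50,-28)
river: ρ → (-28,62,8)
river: ρ → (8,66,-12)
river: ρ → (-12,54,38)
river: ρ → (38,22,-28)
river: ρ → (-28,34,32)
river: ρ → (32,30,-30)
river: ρ → (-30,30,32)
river: ρ → (32,34,-28)
closes: descent 1, river 18
min |a| on river = 2

2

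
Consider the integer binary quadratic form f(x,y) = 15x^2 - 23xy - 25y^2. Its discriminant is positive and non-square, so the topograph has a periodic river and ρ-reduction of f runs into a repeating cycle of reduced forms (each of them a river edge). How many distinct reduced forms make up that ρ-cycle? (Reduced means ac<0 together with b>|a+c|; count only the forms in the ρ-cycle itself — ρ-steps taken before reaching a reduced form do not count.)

D = 2029, ⌊√D⌋ = 45
descent: ρ → (-25,23,15)  [lands on river]
river: ρ → (15,37,-11)
river: ρ → (-11,29,27)
river: ρ → (27,25,-13)
river: ρ → (-13,27,25)
river: ρ → (25,23,-15)
river: ρ → (-15,37,11)
river: ρ → (11,29,-27)
river: ρ → (-27,25,13)
river: ρ → (13,27,-25)
ρ-cycle length = 10 (tail of 1 descent step not counted)

10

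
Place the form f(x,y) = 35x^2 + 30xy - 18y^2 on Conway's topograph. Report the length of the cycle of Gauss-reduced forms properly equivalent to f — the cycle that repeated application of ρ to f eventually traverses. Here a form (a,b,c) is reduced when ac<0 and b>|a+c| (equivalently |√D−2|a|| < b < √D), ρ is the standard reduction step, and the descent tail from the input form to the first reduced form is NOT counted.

D = 3420, ⌊√D⌋ = 58
river: ρ → (-18,42,23)
river: ρ → (23,50,-10)
river: ρ → (-10,50,23)
river: ρ → (23,42,-18)
river: ρ → (-18,30,35)
river: ρ → (35,40,-13)
river: ρ → (-13,38,38)
river: ρ → (38,38,-13)
river: ρ → (-13,40,35)
river: ρ → (35,30,-18)
ρ-cycle length = 10 (tail of 0 descent steps not counted)

10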